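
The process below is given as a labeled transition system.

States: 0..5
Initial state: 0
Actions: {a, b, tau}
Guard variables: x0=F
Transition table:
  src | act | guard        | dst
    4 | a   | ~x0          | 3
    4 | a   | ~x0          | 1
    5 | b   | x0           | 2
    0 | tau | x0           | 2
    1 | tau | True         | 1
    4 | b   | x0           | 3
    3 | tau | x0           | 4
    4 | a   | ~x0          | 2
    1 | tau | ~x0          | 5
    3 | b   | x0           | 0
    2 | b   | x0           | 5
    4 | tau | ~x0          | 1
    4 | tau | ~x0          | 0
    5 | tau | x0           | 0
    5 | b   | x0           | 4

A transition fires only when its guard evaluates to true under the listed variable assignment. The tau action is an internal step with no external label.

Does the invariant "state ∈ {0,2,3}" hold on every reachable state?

Inv-set: {0,2,3}
Reachable = {0}
  0: ok

Answer: INVARIANT HOLDS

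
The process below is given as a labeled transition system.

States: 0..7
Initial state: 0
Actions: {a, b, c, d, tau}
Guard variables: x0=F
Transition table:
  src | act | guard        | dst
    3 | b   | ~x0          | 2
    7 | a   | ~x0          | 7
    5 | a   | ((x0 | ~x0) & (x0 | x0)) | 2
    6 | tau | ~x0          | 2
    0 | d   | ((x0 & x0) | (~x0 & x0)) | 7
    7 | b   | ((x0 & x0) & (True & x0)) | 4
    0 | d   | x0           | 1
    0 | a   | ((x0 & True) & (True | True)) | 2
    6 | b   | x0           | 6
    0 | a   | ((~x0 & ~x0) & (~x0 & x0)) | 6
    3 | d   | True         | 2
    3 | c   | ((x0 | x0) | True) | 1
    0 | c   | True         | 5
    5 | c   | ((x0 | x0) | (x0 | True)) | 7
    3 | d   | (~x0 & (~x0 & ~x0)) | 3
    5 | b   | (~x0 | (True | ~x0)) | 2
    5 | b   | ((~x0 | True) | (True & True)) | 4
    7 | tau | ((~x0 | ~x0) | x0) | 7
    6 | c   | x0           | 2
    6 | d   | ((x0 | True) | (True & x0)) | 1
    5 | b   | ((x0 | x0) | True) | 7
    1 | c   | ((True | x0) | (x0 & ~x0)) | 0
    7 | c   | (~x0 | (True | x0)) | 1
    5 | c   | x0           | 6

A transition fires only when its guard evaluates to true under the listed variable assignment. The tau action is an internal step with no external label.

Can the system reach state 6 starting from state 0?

Guard filter leaves 15 enabled edge(s).
Layer 0: {0}
Layer 1: {5}  total {0,5}
Layer 2: {2,4,7}  total {0,2,4,5,7}
Layer 3: {1}  total {0,1,2,4,5,7}
Reachable = {0,1,2,4,5,7}

Answer: UNREACHABLE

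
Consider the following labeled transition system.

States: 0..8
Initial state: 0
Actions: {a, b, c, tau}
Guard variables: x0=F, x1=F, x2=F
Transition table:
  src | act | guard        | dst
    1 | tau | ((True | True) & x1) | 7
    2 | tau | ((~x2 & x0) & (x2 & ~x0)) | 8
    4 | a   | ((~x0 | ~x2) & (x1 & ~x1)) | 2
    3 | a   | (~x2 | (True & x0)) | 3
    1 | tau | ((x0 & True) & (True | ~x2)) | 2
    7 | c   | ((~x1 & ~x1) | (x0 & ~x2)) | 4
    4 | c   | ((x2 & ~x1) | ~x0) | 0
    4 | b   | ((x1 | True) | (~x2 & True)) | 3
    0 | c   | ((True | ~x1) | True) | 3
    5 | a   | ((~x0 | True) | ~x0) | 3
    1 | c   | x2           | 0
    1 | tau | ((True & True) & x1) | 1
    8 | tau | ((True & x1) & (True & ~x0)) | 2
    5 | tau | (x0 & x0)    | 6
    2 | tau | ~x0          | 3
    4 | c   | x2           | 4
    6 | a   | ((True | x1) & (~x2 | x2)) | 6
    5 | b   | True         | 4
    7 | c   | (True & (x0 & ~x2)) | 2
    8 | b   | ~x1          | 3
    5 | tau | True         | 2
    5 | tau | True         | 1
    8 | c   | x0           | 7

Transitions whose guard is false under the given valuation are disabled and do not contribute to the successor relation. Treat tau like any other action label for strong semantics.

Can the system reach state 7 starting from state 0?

Answer: UNREACHABLE

Working:
After dropping false guards: 12 live edges.
Layer 0: {0}
Layer 1: {3}  cumulative {0,3}
Reachable = {0,3}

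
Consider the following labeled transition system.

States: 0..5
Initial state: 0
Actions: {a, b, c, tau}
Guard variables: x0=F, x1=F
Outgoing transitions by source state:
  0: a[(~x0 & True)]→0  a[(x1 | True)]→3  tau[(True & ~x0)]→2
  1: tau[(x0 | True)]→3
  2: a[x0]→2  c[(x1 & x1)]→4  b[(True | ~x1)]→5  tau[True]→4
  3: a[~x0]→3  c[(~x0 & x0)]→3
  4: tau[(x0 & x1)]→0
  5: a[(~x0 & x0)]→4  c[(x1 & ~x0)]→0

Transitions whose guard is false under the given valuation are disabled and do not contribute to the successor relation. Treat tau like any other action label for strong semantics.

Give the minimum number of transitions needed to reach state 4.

Answer: 2

Trace:
Breadth-first toward 4:
  Layer 0: {0}
  Layer 1: {2,3}
  Layer 2: {4,5}
first hit 4 at d=2 via tau·tau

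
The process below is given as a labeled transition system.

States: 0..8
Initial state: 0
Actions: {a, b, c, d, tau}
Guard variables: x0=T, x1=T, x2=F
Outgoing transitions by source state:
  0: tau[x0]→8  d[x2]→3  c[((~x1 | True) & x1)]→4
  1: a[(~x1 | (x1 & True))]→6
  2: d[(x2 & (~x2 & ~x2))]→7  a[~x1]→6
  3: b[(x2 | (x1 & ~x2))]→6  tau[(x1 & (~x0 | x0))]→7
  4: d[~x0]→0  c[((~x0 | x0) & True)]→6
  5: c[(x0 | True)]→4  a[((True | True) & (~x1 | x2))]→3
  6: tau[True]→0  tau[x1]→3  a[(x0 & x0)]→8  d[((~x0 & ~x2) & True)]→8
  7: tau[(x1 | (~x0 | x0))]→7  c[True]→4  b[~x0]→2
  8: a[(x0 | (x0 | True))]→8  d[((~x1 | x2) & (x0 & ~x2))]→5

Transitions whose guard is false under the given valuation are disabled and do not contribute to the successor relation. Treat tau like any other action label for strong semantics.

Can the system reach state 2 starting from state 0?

After dropping false guards: 13 live edges.
depth 0: {0}
depth 1: {4,8}  total {0,4,8}
depth 2: {6}  total {0,4,6,8}
depth 3: {3}  total {0,3,4,6,8}
depth 4: {7}  total {0,3,4,6,7,8}
Reach set: {0,3,4,6,7,8}

Answer: UNREACHABLE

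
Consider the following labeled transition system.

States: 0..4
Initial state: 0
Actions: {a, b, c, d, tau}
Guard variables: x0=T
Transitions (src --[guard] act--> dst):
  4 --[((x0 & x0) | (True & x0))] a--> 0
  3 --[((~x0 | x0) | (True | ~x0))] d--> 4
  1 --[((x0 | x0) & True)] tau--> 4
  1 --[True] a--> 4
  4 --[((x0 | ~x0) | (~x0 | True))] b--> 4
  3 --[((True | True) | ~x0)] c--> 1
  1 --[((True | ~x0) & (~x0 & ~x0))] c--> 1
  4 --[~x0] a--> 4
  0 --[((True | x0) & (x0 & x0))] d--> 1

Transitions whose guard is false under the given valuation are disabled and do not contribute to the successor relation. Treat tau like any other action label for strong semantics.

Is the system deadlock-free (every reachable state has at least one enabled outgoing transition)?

R = {0,1,4}
  0: d→1  [1 out]
  1: a→4  tau→4  [2 out]
  4: a→0  b→4  [2 out]

Answer: DEADLOCK-FREE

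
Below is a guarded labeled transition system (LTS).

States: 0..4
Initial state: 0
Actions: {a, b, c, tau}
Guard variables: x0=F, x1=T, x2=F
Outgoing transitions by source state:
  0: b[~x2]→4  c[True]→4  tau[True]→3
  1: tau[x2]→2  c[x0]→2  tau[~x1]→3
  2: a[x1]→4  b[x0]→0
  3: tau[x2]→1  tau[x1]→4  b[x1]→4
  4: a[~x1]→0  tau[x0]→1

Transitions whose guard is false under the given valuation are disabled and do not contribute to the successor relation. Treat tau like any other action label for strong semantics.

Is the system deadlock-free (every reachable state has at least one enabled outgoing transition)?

Answer: DEADLOCK at state 4

Working:
Reachable = {0,3,4}
  0: b→4  c→4  tau→3  [3 exit(s)]
  3: b→4  tau→4  [2 exit(s)]
  4: ∅  [no exit]
Path to 4: b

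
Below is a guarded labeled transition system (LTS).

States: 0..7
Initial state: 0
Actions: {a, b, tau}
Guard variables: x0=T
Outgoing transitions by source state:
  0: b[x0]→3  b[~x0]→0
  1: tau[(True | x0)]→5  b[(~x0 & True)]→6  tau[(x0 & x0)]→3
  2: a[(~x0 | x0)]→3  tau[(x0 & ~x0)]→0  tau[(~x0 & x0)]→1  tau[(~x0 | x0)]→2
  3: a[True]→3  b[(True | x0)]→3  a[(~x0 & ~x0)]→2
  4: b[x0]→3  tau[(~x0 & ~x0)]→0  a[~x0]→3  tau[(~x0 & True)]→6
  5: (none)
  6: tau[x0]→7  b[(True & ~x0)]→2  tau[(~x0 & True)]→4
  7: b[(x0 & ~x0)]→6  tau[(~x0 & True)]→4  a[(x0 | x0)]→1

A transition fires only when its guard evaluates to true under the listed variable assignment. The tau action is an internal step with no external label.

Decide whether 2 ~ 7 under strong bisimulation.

Refine partition for ~:
  P[0] = {{0,1,2,3,4,5,6,7}}
  P[1] = {{0,4},{1,6},{2},{3},{5},{7}}
  P[2] = {{0,4},{1},{2},{3},{5},{6},{7}}
stable after 3 split(s): 7 block(s)
class of 2: {2}; class of 7: {7}

Answer: NOT BISIMILAR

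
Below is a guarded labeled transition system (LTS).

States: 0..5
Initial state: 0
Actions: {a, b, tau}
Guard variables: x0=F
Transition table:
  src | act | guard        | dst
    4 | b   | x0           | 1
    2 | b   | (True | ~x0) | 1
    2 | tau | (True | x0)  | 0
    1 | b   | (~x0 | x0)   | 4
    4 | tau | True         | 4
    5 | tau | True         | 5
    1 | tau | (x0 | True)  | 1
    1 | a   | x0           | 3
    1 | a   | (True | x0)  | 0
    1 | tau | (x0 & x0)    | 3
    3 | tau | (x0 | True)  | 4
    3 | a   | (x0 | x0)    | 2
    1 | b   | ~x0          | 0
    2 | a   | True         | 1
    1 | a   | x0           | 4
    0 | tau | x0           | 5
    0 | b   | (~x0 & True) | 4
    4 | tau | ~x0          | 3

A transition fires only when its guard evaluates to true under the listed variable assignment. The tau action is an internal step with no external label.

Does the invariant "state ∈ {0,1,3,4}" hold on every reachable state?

Answer: INVARIANT HOLDS

Analysis:
Inv-set: {0,1,3,4}
R = {0,3,4}
  0: ✓
  3: ✓
  4: ✓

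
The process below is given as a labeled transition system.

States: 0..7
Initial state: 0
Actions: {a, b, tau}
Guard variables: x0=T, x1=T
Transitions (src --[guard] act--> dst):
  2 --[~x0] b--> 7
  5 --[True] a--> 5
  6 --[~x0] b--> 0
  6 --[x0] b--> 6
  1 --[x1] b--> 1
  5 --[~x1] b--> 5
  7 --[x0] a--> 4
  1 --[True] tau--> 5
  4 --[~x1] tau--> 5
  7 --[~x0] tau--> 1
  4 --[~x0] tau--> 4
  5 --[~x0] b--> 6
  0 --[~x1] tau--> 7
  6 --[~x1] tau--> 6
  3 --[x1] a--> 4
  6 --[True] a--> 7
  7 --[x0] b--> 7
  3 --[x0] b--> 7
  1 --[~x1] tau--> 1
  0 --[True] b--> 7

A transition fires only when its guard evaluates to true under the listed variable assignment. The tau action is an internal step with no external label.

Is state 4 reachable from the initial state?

After dropping false guards: 10 live edges.
L0 = {0}
L1 = {7}  total {0,7}
L2 = {4}  total {0,4,7}
R = {0,4,7}
trace reaching 4: b·a

Answer: REACHABLE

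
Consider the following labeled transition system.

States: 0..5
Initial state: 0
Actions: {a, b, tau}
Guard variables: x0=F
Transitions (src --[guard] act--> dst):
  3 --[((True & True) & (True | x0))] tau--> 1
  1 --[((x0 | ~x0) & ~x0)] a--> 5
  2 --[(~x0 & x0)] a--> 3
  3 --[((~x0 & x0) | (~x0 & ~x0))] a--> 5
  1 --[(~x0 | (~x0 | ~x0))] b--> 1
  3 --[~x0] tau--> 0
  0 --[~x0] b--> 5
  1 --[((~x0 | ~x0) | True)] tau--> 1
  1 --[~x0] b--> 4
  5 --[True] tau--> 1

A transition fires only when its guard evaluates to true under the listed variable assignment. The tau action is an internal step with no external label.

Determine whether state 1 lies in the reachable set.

Guard filter leaves 9 enabled edge(s).
depth 0: {0}
depth 1: {5}  total {0,5}
depth 2: {1}  total {0,1,5}
depth 3: {4}  total {0,1,4,5}
Reachable = {0,1,4,5}
witness 1: b·tau

Answer: REACHABLE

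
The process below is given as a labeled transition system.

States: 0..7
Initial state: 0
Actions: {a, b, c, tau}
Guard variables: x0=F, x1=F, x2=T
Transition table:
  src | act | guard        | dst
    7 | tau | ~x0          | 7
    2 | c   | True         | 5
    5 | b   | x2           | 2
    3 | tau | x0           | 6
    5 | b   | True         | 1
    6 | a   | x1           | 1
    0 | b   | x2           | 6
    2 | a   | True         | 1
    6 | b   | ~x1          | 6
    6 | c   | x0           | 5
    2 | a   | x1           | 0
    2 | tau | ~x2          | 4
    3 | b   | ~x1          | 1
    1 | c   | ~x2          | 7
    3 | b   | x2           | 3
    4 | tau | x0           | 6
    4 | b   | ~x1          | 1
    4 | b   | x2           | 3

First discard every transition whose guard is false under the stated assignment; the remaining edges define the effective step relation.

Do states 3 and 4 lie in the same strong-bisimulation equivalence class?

Compute ~ classes (split until stable):
  π0 = {{0,1,2,3,4,5,6,7}}
  π1 = {{0,3,4,5,6},{1},{2},{7}}
  π2 = {{0,6},{1},{2},{3,4},{5},{7}}
stable after 3 split(s): 6 block(s)
3∈{3,4}, 4∈{3,4}

Answer: BISIMILAR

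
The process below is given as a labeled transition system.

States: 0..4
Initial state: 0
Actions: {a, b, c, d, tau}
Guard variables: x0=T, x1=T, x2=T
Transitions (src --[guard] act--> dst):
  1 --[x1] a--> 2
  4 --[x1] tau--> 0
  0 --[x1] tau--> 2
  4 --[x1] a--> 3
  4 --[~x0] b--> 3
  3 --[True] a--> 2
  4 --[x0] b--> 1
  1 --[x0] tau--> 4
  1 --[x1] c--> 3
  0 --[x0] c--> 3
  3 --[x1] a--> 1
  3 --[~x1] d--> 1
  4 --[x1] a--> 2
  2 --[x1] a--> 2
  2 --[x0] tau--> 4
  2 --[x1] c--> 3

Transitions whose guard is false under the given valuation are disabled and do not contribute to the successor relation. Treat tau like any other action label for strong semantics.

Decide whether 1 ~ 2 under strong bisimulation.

Refine partition for ~:
  round 0: {{0,1,2,3,4}}
  round 1: {{0},{1,2},{3},{4}}
stable after 2 split(s): 4 block(s)
[1]={1,2}  [2]={1,2}

Answer: BISIMILAR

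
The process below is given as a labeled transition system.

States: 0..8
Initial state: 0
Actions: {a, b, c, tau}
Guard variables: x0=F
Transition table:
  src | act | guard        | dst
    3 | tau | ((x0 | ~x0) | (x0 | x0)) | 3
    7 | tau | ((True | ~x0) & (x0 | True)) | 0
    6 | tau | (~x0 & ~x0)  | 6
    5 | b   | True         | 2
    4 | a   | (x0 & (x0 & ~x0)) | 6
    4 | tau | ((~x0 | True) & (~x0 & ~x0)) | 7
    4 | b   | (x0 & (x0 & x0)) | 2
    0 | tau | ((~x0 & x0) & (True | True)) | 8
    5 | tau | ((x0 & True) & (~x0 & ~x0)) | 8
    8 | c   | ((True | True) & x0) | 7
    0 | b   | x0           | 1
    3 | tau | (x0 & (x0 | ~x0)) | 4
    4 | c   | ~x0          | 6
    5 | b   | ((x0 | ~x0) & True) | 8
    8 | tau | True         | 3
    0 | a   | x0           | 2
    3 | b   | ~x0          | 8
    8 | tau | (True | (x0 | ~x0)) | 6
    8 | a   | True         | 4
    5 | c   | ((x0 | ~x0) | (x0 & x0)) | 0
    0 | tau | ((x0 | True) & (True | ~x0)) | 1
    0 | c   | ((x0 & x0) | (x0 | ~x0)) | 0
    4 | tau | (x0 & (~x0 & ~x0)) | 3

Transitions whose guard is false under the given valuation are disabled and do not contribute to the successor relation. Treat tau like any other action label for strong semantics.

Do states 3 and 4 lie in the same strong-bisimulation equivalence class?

Bisimulation quotient by refinement:
  round 0: {{0,1,2,3,4,5,6,7,8}}
  round 1: {{0,4},{1,2},{3},{5},{6,7},{8}}
  round 2: {{0},{1,2},{3},{4},{5},{6},{7},{8}}
8 equivalence class(es) (converged in 3)
[3]={3}  [4]={4}

Answer: NOT BISIMILAR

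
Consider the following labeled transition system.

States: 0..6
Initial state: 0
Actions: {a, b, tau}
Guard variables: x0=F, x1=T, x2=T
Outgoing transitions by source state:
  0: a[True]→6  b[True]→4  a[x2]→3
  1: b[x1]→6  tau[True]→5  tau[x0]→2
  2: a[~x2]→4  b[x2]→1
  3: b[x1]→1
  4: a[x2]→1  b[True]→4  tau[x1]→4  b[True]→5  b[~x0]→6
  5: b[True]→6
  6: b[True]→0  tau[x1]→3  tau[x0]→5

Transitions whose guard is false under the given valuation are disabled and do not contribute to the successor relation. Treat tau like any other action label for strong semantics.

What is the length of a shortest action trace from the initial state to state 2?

BFS to 2:
  depth 0: {0}
  depth 1: {3,4,6}
  depth 2: {1,5}
2 never appears.

Answer: UNREACHABLE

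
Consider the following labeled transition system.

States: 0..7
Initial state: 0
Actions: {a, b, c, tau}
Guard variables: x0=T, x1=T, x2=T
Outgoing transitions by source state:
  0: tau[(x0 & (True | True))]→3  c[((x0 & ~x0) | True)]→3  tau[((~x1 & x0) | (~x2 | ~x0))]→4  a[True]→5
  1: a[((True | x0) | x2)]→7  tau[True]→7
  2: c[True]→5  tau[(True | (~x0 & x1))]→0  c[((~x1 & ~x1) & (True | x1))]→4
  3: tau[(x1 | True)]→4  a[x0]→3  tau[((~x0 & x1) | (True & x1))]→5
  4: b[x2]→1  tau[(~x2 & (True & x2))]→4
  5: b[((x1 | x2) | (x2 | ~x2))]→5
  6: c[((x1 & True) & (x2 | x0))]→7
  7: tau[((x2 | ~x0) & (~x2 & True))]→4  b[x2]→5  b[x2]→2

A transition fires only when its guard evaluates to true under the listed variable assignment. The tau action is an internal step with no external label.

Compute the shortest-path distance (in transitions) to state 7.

Breadth-first toward 7:
  Layer 0: {0}
  Layer 1: {3,5}
  Layer 2: {4}
  Layer 3: {1}
  Layer 4: {7}
first hit 7 at d=4 via c·tau·b·a

Answer: 4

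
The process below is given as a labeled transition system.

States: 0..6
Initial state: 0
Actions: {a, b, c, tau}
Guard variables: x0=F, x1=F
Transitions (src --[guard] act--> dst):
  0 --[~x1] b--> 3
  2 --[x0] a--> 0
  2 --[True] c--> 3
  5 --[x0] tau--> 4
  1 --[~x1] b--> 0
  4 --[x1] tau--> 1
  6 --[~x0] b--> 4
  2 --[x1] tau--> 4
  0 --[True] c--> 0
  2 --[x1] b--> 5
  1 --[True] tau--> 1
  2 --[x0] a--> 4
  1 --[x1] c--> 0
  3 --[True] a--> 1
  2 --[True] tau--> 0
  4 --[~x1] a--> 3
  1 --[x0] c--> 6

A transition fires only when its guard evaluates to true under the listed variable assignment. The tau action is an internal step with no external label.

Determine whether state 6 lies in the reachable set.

Answer: UNREACHABLE

Analysis:
After dropping false guards: 9 live edges.
L0 = {0}
L1 = {3}  total {0,3}
L2 = {1}  total {0,1,3}
Reach set: {0,1,3}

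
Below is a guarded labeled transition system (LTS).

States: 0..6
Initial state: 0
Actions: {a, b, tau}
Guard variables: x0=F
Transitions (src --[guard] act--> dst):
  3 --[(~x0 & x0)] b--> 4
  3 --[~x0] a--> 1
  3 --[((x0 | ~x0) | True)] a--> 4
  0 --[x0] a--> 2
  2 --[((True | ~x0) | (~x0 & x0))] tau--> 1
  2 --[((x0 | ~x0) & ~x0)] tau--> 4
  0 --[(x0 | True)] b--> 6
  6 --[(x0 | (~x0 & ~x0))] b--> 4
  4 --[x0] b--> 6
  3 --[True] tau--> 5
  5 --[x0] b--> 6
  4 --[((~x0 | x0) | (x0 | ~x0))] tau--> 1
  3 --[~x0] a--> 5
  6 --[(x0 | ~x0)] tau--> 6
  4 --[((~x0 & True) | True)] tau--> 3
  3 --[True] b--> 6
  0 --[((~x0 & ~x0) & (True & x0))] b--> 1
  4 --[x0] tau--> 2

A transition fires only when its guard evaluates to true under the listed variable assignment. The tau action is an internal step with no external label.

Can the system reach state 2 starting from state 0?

12 transition(s) survive guard evaluation.
depth 0: {0}
depth 1: {6}  now seen {0,6}
depth 2: {4}  now seen {0,4,6}
depth 3: {1,3}  now seen {0,1,3,4,6}
depth 4: {5}  now seen {0,1,3,4,5,6}
Reachable = {0,1,3,4,5,6}

Answer: UNREACHABLE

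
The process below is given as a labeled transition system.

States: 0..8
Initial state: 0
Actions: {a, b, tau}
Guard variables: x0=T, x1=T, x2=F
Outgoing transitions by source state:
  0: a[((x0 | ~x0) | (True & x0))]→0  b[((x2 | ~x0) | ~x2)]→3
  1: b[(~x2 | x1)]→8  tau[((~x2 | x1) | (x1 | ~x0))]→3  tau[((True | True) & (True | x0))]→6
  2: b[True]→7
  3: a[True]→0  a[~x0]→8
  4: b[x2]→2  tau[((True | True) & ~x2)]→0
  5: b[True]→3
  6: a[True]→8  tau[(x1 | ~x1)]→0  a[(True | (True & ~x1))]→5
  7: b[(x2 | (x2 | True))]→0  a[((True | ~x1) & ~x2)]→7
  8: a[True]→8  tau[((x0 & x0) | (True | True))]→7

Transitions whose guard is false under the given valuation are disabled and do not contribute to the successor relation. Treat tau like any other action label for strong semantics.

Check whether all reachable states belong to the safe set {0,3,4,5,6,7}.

Inv-set: {0,3,4,5,6,7}
Reach set: {0,3}
  0: safe
  3: safe

Answer: INVARIANT HOLDS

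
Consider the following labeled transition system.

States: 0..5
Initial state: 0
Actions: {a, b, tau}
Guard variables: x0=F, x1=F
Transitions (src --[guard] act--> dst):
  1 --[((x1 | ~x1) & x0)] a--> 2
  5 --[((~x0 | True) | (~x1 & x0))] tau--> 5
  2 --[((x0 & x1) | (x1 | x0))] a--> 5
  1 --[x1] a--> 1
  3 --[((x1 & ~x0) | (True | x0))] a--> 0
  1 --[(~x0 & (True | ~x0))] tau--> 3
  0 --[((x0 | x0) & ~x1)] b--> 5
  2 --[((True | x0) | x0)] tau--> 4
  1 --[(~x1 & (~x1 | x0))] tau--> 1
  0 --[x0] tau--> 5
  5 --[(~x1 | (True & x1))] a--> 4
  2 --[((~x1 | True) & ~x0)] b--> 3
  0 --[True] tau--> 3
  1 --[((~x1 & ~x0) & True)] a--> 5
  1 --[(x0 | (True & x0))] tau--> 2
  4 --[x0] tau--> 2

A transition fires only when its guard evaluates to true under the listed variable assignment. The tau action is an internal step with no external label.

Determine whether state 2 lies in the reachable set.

Answer: UNREACHABLE

Trace:
9 transition(s) survive guard evaluation.
depth 0: {0}
depth 1: {3}  total {0,3}
R = {0,3}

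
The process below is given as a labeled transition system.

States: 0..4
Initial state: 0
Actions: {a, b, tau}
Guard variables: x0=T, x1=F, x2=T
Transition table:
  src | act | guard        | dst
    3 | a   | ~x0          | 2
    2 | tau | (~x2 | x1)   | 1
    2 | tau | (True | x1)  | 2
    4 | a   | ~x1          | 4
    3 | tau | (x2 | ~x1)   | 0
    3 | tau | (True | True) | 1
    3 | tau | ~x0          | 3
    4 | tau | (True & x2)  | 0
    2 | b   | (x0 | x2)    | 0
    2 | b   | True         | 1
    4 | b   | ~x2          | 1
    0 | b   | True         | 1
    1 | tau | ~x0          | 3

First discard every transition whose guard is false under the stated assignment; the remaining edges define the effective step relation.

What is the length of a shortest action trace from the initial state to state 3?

Answer: UNREACHABLE

Trace:
BFS to 3:
  depth 0: {0}
  depth 1: {1}
3 never appears.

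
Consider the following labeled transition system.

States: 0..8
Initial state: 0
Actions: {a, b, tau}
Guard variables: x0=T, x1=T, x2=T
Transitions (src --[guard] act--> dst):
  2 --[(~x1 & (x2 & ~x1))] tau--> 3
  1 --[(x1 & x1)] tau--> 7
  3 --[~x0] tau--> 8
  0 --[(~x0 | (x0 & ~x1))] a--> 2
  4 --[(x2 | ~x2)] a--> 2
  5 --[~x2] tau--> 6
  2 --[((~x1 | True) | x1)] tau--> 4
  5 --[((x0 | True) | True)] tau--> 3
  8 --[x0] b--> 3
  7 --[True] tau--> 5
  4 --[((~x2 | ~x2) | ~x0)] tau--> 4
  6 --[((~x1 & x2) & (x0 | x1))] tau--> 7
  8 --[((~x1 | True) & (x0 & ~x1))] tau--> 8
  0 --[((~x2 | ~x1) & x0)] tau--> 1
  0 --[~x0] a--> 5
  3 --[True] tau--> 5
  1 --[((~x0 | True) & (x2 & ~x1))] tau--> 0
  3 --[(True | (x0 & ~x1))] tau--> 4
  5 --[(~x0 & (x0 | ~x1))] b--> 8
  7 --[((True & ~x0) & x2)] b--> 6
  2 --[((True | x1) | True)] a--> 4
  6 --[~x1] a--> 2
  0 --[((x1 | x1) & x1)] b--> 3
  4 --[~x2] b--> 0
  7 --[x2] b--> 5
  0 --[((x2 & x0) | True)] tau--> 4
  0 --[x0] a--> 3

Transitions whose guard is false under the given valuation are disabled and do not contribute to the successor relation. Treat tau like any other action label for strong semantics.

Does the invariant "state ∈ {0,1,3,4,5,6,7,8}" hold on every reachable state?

Inv-set: {0,1,3,4,5,6,7,8}
R = {0,2,3,4,5}
  0: ✓
  2: ✗ unsafe
  3: ✓
  4: ✓
  5: ✓
counterexample path to 2: tau·a

Answer: INVARIANT VIOLATED at state 2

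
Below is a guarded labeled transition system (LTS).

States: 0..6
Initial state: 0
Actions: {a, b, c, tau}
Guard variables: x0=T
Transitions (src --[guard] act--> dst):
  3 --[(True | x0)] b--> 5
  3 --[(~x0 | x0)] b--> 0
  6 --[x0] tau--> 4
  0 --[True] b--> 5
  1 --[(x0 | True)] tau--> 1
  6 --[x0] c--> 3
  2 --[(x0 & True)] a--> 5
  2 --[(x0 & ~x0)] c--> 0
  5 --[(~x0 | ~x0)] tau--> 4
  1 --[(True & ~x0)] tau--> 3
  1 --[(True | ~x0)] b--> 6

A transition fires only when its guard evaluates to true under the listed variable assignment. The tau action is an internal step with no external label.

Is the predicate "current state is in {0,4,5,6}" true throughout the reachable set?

Allowed set {0,4,5,6}
R = {0,5}
  0: ok
  5: ok

Answer: INVARIANT HOLDS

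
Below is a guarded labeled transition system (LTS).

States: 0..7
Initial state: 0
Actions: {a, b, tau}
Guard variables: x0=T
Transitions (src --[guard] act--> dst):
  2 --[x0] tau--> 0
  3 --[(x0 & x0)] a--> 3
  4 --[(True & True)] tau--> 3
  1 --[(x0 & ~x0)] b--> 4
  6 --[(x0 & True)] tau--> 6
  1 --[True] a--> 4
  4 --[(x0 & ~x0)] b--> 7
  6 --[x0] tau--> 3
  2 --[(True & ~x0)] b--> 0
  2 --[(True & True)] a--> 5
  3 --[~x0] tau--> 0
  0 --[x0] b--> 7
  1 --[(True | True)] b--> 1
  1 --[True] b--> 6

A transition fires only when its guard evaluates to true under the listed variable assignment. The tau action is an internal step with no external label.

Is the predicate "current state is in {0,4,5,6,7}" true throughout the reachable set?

Answer: INVARIANT HOLDS

Working:
Inv-set: {0,4,5,6,7}
Reach set: {0,7}
  0: ✓
  7: ✓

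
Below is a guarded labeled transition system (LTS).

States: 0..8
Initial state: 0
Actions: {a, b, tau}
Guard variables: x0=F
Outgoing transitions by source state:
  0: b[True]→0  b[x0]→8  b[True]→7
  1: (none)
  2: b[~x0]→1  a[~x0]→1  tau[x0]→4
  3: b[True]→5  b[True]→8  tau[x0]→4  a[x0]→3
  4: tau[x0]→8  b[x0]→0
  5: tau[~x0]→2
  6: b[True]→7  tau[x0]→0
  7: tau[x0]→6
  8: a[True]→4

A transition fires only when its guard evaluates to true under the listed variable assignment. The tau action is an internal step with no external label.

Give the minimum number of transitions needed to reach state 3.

Answer: UNREACHABLE

Working:
BFS to 3:
  Layer 0: {0}
  Layer 1: {7}
3 never appears.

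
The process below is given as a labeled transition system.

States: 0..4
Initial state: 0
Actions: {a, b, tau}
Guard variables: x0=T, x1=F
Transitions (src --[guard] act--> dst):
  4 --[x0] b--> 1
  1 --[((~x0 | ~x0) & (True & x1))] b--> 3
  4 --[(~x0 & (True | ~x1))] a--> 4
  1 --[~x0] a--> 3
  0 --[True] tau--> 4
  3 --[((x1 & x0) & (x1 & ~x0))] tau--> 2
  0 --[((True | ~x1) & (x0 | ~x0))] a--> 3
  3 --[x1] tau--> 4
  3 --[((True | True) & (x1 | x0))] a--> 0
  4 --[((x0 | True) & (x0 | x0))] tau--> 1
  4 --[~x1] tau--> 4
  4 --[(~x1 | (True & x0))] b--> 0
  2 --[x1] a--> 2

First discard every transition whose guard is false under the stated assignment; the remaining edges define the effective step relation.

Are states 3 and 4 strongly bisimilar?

Answer: NOT BISIMILAR

Working:
Bisimulation quotient by refinement:
  π0 = {{0,1,2,3,4}}
  π1 = {{0},{1,2},{3},{4}}
Fixed point at round 2; 4 class(es).
3∈{3}, 4∈{4}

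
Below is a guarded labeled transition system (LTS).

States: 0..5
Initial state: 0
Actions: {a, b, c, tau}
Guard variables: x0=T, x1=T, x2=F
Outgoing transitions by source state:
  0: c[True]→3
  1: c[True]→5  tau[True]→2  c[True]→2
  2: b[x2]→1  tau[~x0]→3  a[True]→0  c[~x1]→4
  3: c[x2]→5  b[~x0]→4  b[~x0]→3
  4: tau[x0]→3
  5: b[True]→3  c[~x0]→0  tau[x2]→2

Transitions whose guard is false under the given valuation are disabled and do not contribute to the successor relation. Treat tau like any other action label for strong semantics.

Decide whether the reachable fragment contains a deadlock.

Reachable = {0,3}
  0: c→3  [1 out]
  3: ∅  [STUCK]
trace reaching 3: c

Answer: DEADLOCK at state 3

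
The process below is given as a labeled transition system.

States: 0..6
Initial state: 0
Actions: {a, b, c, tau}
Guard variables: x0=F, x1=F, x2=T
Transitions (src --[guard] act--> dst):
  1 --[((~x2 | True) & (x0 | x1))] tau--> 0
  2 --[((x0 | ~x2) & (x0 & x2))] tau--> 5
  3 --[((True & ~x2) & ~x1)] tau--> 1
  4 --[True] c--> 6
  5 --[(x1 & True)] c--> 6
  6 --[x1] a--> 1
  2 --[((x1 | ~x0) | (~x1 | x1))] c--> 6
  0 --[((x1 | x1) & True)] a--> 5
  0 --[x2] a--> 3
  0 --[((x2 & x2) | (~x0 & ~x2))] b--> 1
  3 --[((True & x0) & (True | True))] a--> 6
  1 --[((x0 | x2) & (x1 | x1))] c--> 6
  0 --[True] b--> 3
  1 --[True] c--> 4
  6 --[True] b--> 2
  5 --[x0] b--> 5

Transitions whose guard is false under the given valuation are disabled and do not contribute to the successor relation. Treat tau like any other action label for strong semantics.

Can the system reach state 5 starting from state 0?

Answer: UNREACHABLE

Working:
Guard filter leaves 7 enabled edge(s).
depth 0: {0}
depth 1: {1,3}  total {0,1,3}
depth 2: {4}  total {0,1,3,4}
depth 3: {6}  total {0,1,3,4,6}
depth 4: {2}  total {0,1,2,3,4,6}
Reachable = {0,1,2,3,4,6}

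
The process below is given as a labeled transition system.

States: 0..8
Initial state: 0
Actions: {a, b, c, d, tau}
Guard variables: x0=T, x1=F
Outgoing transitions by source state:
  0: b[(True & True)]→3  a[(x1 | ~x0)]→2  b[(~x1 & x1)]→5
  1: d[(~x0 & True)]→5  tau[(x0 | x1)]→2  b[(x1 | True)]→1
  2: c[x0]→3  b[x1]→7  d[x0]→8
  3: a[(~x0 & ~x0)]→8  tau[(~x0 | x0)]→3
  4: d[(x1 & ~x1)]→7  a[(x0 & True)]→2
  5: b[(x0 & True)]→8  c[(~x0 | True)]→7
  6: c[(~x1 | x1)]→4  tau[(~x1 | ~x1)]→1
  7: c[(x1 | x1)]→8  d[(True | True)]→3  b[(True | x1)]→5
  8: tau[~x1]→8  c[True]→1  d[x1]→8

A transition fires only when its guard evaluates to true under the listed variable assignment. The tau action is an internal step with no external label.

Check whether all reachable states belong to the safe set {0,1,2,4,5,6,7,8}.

Safe = {0,1,2,4,5,6,7,8}
Reachable = {0,3}
  0: safe
  3: outside
reach 3 via b — violates

Answer: INVARIANT VIOLATED at state 3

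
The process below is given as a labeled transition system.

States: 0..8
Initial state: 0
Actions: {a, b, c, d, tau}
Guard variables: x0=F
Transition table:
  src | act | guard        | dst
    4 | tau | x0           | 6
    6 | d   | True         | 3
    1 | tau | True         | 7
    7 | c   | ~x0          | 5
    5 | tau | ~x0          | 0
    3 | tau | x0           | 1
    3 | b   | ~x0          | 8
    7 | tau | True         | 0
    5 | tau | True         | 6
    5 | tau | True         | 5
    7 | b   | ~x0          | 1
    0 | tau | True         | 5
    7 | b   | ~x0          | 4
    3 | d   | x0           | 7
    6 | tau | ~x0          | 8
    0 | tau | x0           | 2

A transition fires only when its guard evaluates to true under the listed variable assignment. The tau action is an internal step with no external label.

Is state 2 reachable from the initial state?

After dropping false guards: 12 live edges.
L0 = {0}
L1 = {5}  total {0,5}
L2 = {6}  total {0,5,6}
L3 = {3,8}  total {0,3,5,6,8}
Reach set: {0,3,5,6,8}

Answer: UNREACHABLE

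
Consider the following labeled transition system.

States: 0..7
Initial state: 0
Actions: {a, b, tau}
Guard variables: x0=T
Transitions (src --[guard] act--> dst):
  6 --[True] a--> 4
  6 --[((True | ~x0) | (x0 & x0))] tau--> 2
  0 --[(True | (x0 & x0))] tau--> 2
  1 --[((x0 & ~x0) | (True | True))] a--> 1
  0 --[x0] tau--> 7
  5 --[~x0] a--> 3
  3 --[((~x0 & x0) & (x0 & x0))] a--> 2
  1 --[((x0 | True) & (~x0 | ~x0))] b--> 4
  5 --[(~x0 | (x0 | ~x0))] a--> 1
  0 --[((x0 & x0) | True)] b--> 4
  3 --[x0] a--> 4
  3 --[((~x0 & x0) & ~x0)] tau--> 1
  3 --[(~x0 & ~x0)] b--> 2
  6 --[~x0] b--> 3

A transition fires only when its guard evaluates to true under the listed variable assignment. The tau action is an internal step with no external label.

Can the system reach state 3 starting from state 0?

Guard filter leaves 8 enabled edge(s).
L0 = {0}
L1 = {2,4,7}  cumulative {0,2,4,7}
Reach set: {0,2,4,7}

Answer: UNREACHABLE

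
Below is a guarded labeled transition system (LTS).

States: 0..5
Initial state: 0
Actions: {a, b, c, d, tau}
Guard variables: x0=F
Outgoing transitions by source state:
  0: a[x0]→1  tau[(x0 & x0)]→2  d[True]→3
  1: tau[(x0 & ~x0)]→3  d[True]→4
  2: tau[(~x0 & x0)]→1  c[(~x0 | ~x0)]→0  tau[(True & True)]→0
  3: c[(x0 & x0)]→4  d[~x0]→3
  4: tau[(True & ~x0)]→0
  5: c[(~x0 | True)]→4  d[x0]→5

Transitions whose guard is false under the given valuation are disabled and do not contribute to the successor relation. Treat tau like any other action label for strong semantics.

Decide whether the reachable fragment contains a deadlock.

R = {0,3}
  0: d→3  [1 exit(s)]
  3: d→3  [1 exit(s)]

Answer: DEADLOCK-FREE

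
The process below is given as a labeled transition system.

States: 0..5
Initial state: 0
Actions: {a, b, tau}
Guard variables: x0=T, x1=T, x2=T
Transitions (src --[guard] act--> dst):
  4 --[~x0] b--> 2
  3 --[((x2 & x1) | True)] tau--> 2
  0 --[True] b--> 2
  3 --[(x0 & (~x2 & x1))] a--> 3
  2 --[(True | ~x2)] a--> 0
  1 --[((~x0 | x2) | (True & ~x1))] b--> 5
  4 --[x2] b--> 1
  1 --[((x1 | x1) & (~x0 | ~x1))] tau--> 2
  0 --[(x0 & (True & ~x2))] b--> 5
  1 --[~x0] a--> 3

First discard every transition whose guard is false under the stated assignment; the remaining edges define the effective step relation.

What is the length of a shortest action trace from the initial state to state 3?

Layered search for 3:
  L0 = {0}
  L1 = {2}
3 never appears.

Answer: UNREACHABLE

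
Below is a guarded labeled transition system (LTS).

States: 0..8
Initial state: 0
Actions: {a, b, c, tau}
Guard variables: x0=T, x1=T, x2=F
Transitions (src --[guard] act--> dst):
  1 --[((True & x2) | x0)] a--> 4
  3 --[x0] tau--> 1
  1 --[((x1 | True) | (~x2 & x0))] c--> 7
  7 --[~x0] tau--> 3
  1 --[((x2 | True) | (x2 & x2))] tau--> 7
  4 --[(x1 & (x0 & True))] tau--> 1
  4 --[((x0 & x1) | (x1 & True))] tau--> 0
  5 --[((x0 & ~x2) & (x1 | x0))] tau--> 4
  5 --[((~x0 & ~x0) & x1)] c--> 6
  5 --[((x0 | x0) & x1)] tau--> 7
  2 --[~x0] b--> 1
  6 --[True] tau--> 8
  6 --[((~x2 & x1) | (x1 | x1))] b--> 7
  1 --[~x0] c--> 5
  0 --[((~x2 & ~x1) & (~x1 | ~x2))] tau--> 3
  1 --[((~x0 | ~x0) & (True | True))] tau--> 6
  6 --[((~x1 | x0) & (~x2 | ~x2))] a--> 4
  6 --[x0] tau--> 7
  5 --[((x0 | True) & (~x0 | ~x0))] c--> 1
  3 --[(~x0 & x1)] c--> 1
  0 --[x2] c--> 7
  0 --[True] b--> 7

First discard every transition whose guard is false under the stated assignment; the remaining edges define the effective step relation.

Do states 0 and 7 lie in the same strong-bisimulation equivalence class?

Compute ~ classes (split until stable):
  P[0] = {{0,1,2,3,4,5,6,7,8}}
  P[1] = {{0},{1},{2,7,8},{3,4,5},{6}}
  P[2] = {{0},{1},{2,7,8},{3},{4},{5},{6}}
Fixed point at round 3; 7 class(es).
class of 0: {0}; class of 7: {2,7,8}

Answer: NOT BISIMILAR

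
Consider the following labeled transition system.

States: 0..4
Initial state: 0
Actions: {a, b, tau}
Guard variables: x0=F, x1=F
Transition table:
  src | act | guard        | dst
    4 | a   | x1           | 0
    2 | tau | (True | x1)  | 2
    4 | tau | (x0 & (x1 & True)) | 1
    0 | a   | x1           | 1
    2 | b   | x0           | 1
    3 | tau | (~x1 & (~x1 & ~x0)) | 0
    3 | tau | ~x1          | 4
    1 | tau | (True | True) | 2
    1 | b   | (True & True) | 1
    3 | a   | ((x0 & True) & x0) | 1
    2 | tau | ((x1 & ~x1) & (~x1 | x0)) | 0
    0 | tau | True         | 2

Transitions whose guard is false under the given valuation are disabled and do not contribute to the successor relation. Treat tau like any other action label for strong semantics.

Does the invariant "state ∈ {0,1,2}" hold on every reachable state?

Answer: INVARIANT HOLDS

Working:
Safe = {0,1,2}
Reachable = {0,2}
  0: ✓
  2: ✓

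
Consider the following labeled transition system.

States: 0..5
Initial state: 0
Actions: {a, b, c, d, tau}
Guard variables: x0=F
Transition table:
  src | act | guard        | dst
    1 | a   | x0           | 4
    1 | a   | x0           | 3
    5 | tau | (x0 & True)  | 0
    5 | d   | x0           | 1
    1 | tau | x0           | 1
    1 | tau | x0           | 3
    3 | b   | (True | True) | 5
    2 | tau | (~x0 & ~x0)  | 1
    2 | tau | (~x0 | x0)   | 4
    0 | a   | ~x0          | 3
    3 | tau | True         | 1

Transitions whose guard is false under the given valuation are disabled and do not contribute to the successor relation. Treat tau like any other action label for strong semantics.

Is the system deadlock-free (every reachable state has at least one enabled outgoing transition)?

Reachable = {0,1,3,5}
  0: a→3  [deg 1]
  1: ∅  [no exit]
  3: b→5  tau→1  [deg 2]
  5: ∅  [no exit]
witness 1: a·tau

Answer: DEADLOCK at state 1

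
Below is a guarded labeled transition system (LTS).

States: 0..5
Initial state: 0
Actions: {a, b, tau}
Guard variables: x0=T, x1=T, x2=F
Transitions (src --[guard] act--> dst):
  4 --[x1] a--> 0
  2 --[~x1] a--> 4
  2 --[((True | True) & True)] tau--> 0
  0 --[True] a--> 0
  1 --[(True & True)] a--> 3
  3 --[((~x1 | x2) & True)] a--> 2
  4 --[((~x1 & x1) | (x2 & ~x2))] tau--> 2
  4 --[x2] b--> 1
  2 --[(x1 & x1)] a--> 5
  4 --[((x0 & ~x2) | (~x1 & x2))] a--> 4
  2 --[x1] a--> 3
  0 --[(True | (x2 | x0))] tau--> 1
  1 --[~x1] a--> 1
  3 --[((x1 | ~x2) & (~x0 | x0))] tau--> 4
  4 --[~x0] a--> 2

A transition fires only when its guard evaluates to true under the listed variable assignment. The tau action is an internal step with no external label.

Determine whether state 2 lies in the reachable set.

9 transition(s) survive guard evaluation.
Layer 0: {0}
Layer 1: {1}  cumulative {0,1}
Layer 2: {3}  cumulative {0,1,3}
Layer 3: {4}  cumulative {0,1,3,4}
Reachable = {0,1,3,4}

Answer: UNREACHABLE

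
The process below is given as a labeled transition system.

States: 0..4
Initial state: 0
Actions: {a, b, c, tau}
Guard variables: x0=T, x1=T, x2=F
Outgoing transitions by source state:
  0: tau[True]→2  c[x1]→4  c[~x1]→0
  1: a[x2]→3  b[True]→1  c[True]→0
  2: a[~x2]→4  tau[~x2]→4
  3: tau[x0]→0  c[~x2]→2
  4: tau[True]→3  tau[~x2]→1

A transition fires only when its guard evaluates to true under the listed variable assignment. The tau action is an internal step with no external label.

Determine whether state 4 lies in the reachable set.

Guard filter leaves 10 enabled edge(s).
L0 = {0}
L1 = {2,4}  now seen {0,2,4}
L2 = {1,3}  now seen {0,1,2,3,4}
Reachable = {0,1,2,3,4}
witness 4: c

Answer: REACHABLE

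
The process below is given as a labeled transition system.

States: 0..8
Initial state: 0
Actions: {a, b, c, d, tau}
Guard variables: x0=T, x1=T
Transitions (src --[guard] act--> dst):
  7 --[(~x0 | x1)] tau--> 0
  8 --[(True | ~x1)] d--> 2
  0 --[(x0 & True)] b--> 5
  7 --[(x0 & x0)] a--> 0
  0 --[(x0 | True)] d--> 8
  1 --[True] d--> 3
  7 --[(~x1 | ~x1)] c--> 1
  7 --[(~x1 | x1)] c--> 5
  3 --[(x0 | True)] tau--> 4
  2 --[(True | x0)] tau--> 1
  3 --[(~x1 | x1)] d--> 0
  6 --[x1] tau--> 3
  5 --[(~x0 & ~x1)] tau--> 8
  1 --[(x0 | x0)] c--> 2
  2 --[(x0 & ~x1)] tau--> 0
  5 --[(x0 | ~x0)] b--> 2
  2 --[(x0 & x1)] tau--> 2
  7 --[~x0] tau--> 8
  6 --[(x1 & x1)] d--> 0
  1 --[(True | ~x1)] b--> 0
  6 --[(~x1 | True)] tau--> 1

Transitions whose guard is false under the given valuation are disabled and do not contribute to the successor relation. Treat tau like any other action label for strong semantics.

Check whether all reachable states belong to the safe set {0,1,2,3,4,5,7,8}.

Answer: INVARIANT HOLDS

Working:
Allowed set {0,1,2,3,4,5,7,8}
Reachable = {0,1,2,3,4,5,8}
  0: ✓
  1: ✓
  2: ✓
  3: ✓
  4: ✓
  5: ✓
  8: ✓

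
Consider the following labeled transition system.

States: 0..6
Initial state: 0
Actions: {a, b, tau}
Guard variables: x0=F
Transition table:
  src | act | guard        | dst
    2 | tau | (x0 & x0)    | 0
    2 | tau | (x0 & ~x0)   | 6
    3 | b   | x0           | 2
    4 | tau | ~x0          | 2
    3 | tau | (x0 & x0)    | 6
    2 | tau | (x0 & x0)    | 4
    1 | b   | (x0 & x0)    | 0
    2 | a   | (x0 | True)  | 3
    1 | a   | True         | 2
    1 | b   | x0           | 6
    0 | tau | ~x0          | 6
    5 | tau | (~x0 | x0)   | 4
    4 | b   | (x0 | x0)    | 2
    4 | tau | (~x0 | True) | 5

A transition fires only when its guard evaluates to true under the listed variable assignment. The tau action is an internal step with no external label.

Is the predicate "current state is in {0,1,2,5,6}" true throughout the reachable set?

Allowed set {0,1,2,5,6}
Reach set: {0,6}
  0: safe
  6: safe

Answer: INVARIANT HOLDS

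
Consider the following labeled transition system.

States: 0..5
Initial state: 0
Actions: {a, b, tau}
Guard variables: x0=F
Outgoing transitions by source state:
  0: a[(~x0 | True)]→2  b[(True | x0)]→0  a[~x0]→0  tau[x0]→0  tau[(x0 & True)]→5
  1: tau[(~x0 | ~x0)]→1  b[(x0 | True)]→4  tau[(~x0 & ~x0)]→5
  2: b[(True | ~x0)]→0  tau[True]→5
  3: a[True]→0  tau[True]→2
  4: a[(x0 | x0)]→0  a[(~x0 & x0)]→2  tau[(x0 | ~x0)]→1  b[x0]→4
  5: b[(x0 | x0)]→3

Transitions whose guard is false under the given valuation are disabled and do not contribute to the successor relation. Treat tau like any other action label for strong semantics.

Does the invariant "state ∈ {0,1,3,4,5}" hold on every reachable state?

Answer: INVARIANT VIOLATED at state 2

Trace:
Safe = {0,1,3,4,5}
Reachable = {0,2,5}
  0: ok
  2: ✗ unsafe
  5: ok
witness against invariant: a → 2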